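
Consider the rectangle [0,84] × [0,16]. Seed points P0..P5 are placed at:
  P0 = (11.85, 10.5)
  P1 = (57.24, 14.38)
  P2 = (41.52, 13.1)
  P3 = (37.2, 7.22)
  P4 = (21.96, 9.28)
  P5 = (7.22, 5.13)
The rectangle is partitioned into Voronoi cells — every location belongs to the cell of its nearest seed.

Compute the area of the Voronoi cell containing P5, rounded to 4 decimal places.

Area of P5's cell: 146.8939

1. box [0,84]×[0,16]: [(0, 0) (84, 0) (84, 16) (0, 16)]
2. ⊥bis P5·P0 via (9.535,7.815): [(0, 0) (18.599, 0) (0.0418, 16) (0, 16)]  |A|=149.1269
3. ⊥bis P5·P1 via (32.23,9.755): [(0, 0) (18.599, 0) (0.0418, 16) (0, 16)]  |A|=149.1269
4. ⊥bis P5·P2 via (24.37,9.115): [(0, 0) (18.599, 0) (0.0418, 16) (0, 16)]  |A|=149.1269
5. ⊥bis P5·P3 via (22.21,6.175): [(0, 0) (18.599, 0) (0.0418, 16) (0, 16)]  |A|=149.1269
6. ⊥bis P5·P4 via (14.59,7.205): [(0, 0) (16.6185, 0) (15.9837, 2.255) (0.0418, 16) (0, 16)]  |A|=146.8939
7. canonical 5-gon: [(0, 0) (16.6185, 0) (15.9837, 2.255) (0.0418, 16) (0, 16)]
8. shoelace: 146.8939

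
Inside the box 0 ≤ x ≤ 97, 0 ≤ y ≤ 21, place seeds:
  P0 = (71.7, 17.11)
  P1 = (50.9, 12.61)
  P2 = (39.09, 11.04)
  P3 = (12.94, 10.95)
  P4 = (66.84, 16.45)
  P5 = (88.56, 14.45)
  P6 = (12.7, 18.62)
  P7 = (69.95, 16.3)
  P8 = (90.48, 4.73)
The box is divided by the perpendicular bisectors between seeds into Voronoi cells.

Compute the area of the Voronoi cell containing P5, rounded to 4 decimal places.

Area of P5's cell: 198.7892

1. box [0,97]×[0,21]: [(0, 0) (97, 0) (97, 21) (0, 21)]
2. ⊥bis P5·P0 via (80.13,15.78): [(77.6404, 0) (97, 0) (97, 21) (80.9536, 21)]  |A|=371.7635
3. ⊥bis P5·P1 via (69.73,13.53): [(77.6404, 0) (97, 0) (97, 21) (80.9536, 21)]  |A|=371.7635
4. ⊥bis P5·P2 via (63.825,12.745): [(77.6404, 0) (97, 0) (97, 21) (80.9536, 21)]  |A|=371.7635
5. ⊥bis P5·P3 via (50.75,12.7): [(77.6404, 0) (97, 0) (97, 21) (80.9536, 21)]  |A|=371.7635
6. ⊥bis P5·P4 via (77.7,15.45): [(77.6404, 0) (97, 0) (97, 21) (80.9536, 21)]  |A|=371.7635
7. ⊥bis P5·P6 via (50.63,16.535): [(77.6404, 0) (97, 0) (97, 21) (80.9536, 21)]  |A|=371.7635
8. ⊥bis P5·P7 via (79.255,15.375): [(77.8734, 1.477) (77.7266, 0) (97, 0) (97, 21) (80.9536, 21)]  |A|=371.6999
9. ⊥bis P5·P8 via (89.52,9.59): [(78.8199, 7.4764) (97, 11.0675) (97, 21) (80.9536, 21)]  |A|=198.7892
10. canonical 4-gon: [(78.8199, 7.4764) (97, 11.0675) (97, 21) (80.9536, 21)]
11. shoelace: 198.7892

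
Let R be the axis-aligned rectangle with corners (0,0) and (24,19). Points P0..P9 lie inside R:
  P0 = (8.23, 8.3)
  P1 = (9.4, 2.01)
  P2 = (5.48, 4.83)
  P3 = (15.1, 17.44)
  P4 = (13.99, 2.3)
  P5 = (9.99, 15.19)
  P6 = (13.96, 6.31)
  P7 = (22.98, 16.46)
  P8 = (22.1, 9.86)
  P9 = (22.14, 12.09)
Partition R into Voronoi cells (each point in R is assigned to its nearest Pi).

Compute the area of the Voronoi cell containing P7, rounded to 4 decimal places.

1. box [0,24]×[0,19]: [(0, 0) (24, 0) (24, 19) (0, 19)]
2. ⊥bis P7·P0 via (15.605,12.38): [(22.4539, 0) (24, 0) (24, 19) (11.9427, 19)]  |A|=129.2328
3. ⊥bis P7·P1 via (16.19,9.235): [(18.5956, 6.9743) (24, 1.8952) (24, 19) (11.9427, 19)]  |A|=118.7199
4. ⊥bis P7·P2 via (14.23,10.645): [(18.5956, 6.9743) (24, 1.8952) (24, 19) (11.9427, 19)]  |A|=118.7199
5. ⊥bis P7·P3 via (19.04,16.95): [(17.9455, 8.1493) (18.5956, 6.9743) (24, 1.8952) (24, 19) (19.2949, 19)]  |A|=78.8313
6. ⊥bis P7·P4 via (18.485,9.38): [(18.1268, 9.6074) (24, 5.8786) (24, 19) (19.2949, 19)]  |A|=60.6284
7. ⊥bis P7·P5 via (16.485,15.825): [(18.1268, 9.6074) (24, 5.8786) (24, 19) (19.2949, 19)]  |A|=60.6284
8. ⊥bis P7·P6 via (18.47,11.385): [(18.3601, 11.4827) (24, 6.4707) (24, 19) (19.2949, 19)]  |A|=53.017
9. ⊥bis P7·P8 via (22.54,13.16): [(18.6334, 13.6809) (24, 12.9653) (24, 19) (19.2949, 19)]  |A|=28.7061
10. ⊥bis P7·P9 via (22.56,14.275): [(18.7973, 14.9983) (24, 13.9982) (24, 19) (19.2949, 19)]  |A|=22.4257
11. canonical 4-gon: [(18.7973, 14.9983) (24, 13.9982) (24, 19) (19.2949, 19)]
12. shoelace: 22.4257

Area of P7's cell: 22.4257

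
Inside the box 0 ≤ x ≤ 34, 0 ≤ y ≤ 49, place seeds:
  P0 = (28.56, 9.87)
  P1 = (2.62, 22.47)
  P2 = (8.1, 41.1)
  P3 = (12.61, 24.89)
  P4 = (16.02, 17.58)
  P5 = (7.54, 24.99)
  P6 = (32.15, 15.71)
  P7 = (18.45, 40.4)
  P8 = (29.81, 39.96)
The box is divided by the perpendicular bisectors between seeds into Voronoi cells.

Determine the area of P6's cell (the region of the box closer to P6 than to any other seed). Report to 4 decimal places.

1. box [0,34]×[0,49]: [(0, 0) (34, 0) (34, 49) (0, 49)]
2. ⊥bis P6·P0 via (30.355,12.79): [(0, 31.45) (34, 10.5493) (34, 49) (0, 49)]  |A|=952.0114
3. ⊥bis P6·P1 via (17.385,19.09): [(17.7207, 20.5566) (34, 10.5493) (34, 49) (24.232, 49)]  |A|=451.892
4. ⊥bis P6·P2 via (20.125,28.405): [(19.3492, 27.6701) (17.7207, 20.5566) (34, 10.5493) (34, 41.5477)]  |A|=293.1256
5. ⊥bis P6·P3 via (22.38,20.3): [(31.0491, 38.7526) (21.4295, 18.2768) (34, 10.5493) (34, 41.5477)]  |A|=211.5998
6. ⊥bis P6·P4 via (24.085,16.645): [(31.0491, 38.7526) (25.2061, 26.3155) (24.0849, 16.6444) (34, 10.5493) (34, 41.5477)]  |A|=197.844
7. ⊥bis P6·P5 via (19.845,20.35): [(31.0491, 38.7526) (25.2061, 26.3155) (24.0849, 16.6444) (34, 10.5493) (34, 41.5477)]  |A|=197.844
8. ⊥bis P6·P7 via (25.3,28.055): [(26.2784, 28.5979) (25.2061, 26.3155) (24.0849, 16.6444) (34, 10.5493) (34, 32.8825)]  |A|=156.074
9. ⊥bis P6·P8 via (30.98,27.835): [(25.6797, 27.3235) (25.2061, 26.3155) (24.0849, 16.6444) (34, 10.5493) (34, 28.1264)]  |A|=132.6507
10. canonical 5-gon: [(25.6797, 27.3235) (25.2061, 26.3155) (24.0849, 16.6444) (34, 10.5493) (34, 28.1264)]
11. shoelace: 132.6507

Area of P6's cell: 132.6507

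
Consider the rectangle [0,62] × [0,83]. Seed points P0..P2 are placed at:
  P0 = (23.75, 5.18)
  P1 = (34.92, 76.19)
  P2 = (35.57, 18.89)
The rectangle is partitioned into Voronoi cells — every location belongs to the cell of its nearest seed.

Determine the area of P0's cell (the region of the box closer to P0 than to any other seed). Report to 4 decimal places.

Area of P0's cell: 820.1796

1. box [0,62]×[0,83]: [(0, 0) (62, 0) (62, 83) (0, 83)]
2. ⊥bis P0·P1 via (29.335,40.685): [(0, 45.2994) (0, 0) (62, 0) (62, 35.5467)]  |A|=2506.2317
3. ⊥bis P0·P2 via (29.66,12.035): [(0, 37.6062) (0, 0) (43.6194, 0)]  |A|=820.1796
4. canonical 3-gon: [(0, 37.6062) (0, 0) (43.6194, 0)]
5. shoelace: 820.1796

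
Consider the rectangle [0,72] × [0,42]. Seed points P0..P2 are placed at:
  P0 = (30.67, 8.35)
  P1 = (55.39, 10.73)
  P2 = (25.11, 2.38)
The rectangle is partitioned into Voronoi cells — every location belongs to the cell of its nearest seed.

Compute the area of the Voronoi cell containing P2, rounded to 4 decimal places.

1. box [0,72]×[0,42]: [(0, 0) (72, 0) (72, 42) (0, 42)]
2. ⊥bis P2·P0 via (27.89,5.365): [(0, 31.3396) (0, 0) (33.6506, 0)]  |A|=527.2986
3. ⊥bis P2·P1 via (40.25,6.555): [(0, 31.3396) (0, 0) (33.6506, 0)]  |A|=527.2986
4. canonical 3-gon: [(0, 31.3396) (0, 0) (33.6506, 0)]
5. shoelace: 527.2986

Area of P2's cell: 527.2986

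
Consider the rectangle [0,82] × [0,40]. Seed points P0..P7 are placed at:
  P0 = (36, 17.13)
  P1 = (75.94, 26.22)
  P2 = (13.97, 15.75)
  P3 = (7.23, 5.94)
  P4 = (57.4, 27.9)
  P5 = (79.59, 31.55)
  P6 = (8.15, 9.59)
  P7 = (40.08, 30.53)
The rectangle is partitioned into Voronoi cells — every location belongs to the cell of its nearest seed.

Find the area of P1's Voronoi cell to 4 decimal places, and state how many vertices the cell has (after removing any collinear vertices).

Area of P1's cell: 508.2035 (4 vertices)

1. box [0,82]×[0,40]: [(0, 0) (82, 0) (82, 40) (0, 40)]
2. ⊥bis P1·P0 via (55.97,21.675): [(60.903, 0) (82, 0) (82, 40) (51.7994, 40)]  |A|=1025.9514
3. ⊥bis P1·P2 via (44.955,20.985): [(60.903, 0) (82, 0) (82, 40) (51.7994, 40)]  |A|=1025.9514
4. ⊥bis P1·P3 via (41.585,16.08): [(60.903, 0) (82, 0) (82, 40) (51.7994, 40)]  |A|=1025.9514
5. ⊥bis P1·P4 via (66.67,27.06): [(64.218, 0) (82, 0) (82, 40) (67.8426, 40)]  |A|=638.7896
6. ⊥bis P1·P5 via (77.765,28.885): [(67.474, 35.9323) (64.218, 0) (82, 0) (82, 25.9849)]  |A|=508.2035
7. ⊥bis P1·P6 via (42.045,17.905): [(67.474, 35.9323) (64.218, 0) (82, 0) (82, 25.9849)]  |A|=508.2035
8. ⊥bis P1·P7 via (58.01,28.375): [(67.474, 35.9323) (64.218, 0) (82, 0) (82, 25.9849)]  |A|=508.2035
9. canonical 4-gon: [(67.474, 35.9323) (64.218, 0) (82, 0) (82, 25.9849)]
10. shoelace: 508.2035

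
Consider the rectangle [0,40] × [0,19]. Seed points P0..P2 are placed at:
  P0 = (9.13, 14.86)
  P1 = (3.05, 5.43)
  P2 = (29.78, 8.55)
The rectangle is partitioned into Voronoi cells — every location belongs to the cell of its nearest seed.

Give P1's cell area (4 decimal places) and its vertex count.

Area of P1's cell: 146.1970 (4 vertices)

1. box [0,40]×[0,19]: [(0, 0) (40, 0) (40, 19) (0, 19)]
2. ⊥bis P1·P0 via (6.09,10.145): [(0, 14.0715) (0, 0) (21.8248, 0)]  |A|=153.5539
3. ⊥bis P1·P2 via (16.415,6.99): [(16.857, 3.2029) (0, 14.0715) (0, 0) (17.2309, 0)]  |A|=146.197
4. canonical 4-gon: [(16.857, 3.2029) (0, 14.0715) (0, 0) (17.2309, 0)]
5. shoelace: 146.197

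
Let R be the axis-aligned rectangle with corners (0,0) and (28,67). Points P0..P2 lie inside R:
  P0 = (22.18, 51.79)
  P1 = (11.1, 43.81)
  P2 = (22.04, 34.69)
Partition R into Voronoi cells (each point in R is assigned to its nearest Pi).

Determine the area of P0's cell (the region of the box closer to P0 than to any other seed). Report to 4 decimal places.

1. box [0,28]×[0,67]: [(0, 0) (28, 0) (28, 67) (0, 67)]
2. ⊥bis P0·P1 via (16.64,47.8): [(28, 32.027) (28, 67) (2.8118, 67)]  |A|=440.4531
3. ⊥bis P0·P2 via (22.11,43.24): [(19.9112, 43.258) (28, 43.1918) (28, 67) (2.8118, 67)]  |A|=395.2983
4. canonical 4-gon: [(19.9112, 43.258) (28, 43.1918) (28, 67) (2.8118, 67)]
5. shoelace: 395.2983

Area of P0's cell: 395.2983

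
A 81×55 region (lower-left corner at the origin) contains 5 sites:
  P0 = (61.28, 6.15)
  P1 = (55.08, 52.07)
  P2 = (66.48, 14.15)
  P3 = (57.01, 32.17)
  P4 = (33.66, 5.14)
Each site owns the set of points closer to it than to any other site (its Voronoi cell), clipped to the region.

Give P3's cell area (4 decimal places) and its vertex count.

Area of P3's cell: 926.7028 (5 vertices)

1. box [0,81]×[0,55]: [(0, 0) (81, 0) (81, 55) (0, 55)]
2. ⊥bis P3·P0 via (59.145,19.16): [(0, 9.454) (81, 22.7465) (81, 55) (0, 55)]  |A|=3150.8781
3. ⊥bis P3·P1 via (56.045,42.12): [(0, 36.6845) (0, 9.454) (81, 22.7465) (81, 44.5403)]  |A|=1985.48
4. ⊥bis P3·P2 via (61.745,23.16): [(0, 36.6845) (0, 9.454) (51.8582, 17.9642) (81, 33.279) (81, 44.5403)]  |A|=1832.0114
5. ⊥bis P3·P4 via (45.335,18.655): [(21.9947, 38.8176) (47.0484, 17.1749) (51.8582, 17.9642) (81, 33.279) (81, 44.5403)]  |A|=926.7028
6. canonical 5-gon: [(21.9947, 38.8176) (47.0484, 17.1749) (51.8582, 17.9642) (81, 33.279) (81, 44.5403)]
7. shoelace: 926.7028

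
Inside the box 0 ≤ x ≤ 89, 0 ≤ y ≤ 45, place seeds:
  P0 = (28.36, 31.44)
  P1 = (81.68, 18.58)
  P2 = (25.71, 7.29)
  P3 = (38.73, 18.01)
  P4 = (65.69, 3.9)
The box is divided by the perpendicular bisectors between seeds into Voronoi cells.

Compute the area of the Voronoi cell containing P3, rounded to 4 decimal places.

1. box [0,89]×[0,45]: [(0, 0) (89, 0) (89, 45) (0, 45)]
2. ⊥bis P3·P0 via (33.545,24.725): [(1.5241, 0) (89, 0) (89, 45) (59.8028, 45)]  |A|=2625.1451
3. ⊥bis P3·P1 via (60.205,18.295): [(1.5241, 0) (60.4478, 0) (59.8506, 45) (59.8028, 45)]  |A|=1326.8588
4. ⊥bis P3·P2 via (32.22,12.65): [(26.6571, 19.4065) (42.6354, 0) (60.4478, 0) (59.8506, 45) (59.8028, 45)]  |A|=927.9466
5. ⊥bis P3·P4 via (52.21,10.955): [(26.6571, 19.4065) (42.6354, 0) (46.4765, 0) (60.1023, 26.0348) (59.8506, 45) (59.8028, 45)]  |A|=746.0767
6. canonical 6-gon: [(26.6571, 19.4065) (42.6354, 0) (46.4765, 0) (60.1023, 26.0348) (59.8506, 45) (59.8028, 45)]
7. shoelace: 746.0767

Area of P3's cell: 746.0767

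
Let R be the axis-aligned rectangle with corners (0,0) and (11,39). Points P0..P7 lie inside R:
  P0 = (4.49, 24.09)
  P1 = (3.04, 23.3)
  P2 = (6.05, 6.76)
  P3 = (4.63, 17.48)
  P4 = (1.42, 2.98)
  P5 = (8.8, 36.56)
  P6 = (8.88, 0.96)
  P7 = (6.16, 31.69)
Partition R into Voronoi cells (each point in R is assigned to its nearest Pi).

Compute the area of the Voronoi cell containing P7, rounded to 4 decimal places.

1. box [0,11]×[0,39]: [(0, 0) (11, 0) (11, 39) (0, 39)]
2. ⊥bis P7·P0 via (5.325,27.89): [(0, 29.0601) (11, 26.643) (11, 39) (0, 39)]  |A|=122.633
3. ⊥bis P7·P1 via (4.6,27.495): [(0, 29.2056) (0.9565, 28.8499) (11, 26.643) (11, 39) (0, 39)]  |A|=122.5634
4. ⊥bis P7·P2 via (6.105,19.225): [(0, 29.2056) (0.9565, 28.8499) (11, 26.643) (11, 39) (0, 39)]  |A|=122.5634
5. ⊥bis P7·P3 via (5.395,24.585): [(0, 29.2056) (0.9565, 28.8499) (11, 26.643) (11, 39) (0, 39)]  |A|=122.5634
6. ⊥bis P7·P4 via (3.79,17.335): [(0, 29.2056) (0.9565, 28.8499) (11, 26.643) (11, 39) (0, 39)]  |A|=122.5634
7. ⊥bis P7·P5 via (7.48,34.125): [(0, 38.1799) (0, 29.2056) (0.9565, 28.8499) (11, 26.643) (11, 32.2168)]  |A|=80.7452
8. ⊥bis P7·P6 via (7.52,16.325): [(0, 38.1799) (0, 29.2056) (0.9565, 28.8499) (11, 26.643) (11, 32.2168)]  |A|=80.7452
9. canonical 5-gon: [(0, 38.1799) (0, 29.2056) (0.9565, 28.8499) (11, 26.643) (11, 32.2168)]
10. shoelace: 80.7452

Area of P7's cell: 80.7452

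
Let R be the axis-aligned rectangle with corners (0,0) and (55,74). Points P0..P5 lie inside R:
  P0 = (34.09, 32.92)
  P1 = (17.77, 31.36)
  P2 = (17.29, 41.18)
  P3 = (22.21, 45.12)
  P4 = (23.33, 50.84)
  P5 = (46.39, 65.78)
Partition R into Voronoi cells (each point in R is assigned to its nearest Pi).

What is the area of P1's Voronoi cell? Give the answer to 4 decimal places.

1. box [0,55]×[0,74]: [(0, 0) (55, 0) (55, 74) (0, 74)]
2. ⊥bis P1·P0 via (25.93,32.14): [(0, 0) (29.0022, 0) (21.9287, 74) (0, 74)]  |A|=1884.4426
3. ⊥bis P1·P2 via (17.53,36.27): [(0, 35.4131) (0, 0) (29.0022, 0) (25.498, 36.6595)]  |A|=983.0847
4. ⊥bis P1·P3 via (19.99,38.24): [(24.9684, 36.6336) (0, 35.4131) (0, 0) (29.0022, 0) (25.5174, 36.4565)]  |A|=983.0307
5. ⊥bis P1·P4 via (20.55,41.1): [(24.9684, 36.6336) (0, 35.4131) (0, 0) (29.0022, 0) (25.5174, 36.4565)]  |A|=983.0307
6. ⊥bis P1·P5 via (32.08,48.57): [(24.9684, 36.6336) (0, 35.4131) (0, 0) (29.0022, 0) (25.5174, 36.4565)]  |A|=983.0307
7. canonical 5-gon: [(24.9684, 36.6336) (0, 35.4131) (0, 0) (29.0022, 0) (25.5174, 36.4565)]
8. shoelace: 983.0307

Area of P1's cell: 983.0307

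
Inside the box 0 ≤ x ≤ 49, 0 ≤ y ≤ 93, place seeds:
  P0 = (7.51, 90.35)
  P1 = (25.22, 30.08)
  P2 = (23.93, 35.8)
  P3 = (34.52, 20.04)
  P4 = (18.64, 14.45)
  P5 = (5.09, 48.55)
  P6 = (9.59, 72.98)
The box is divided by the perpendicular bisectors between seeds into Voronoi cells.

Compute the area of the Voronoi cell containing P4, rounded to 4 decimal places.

1. box [0,49]×[0,93]: [(0, 0) (49, 0) (49, 93) (0, 93)]
2. ⊥bis P4·P0 via (13.075,52.4): [(0, 50.4827) (0, 0) (49, 0) (49, 57.6681)]  |A|=2649.6929
3. ⊥bis P4·P1 via (21.93,22.265): [(0, 31.4972) (0, 0) (49, 0) (49, 10.8689)]  |A|=1037.9703
4. ⊥bis P4·P2 via (21.285,25.125): [(6.3409, 28.8278) (0, 30.3989) (0, 0) (49, 0) (49, 10.8689)]  |A|=1034.4882
5. ⊥bis P4·P3 via (26.58,17.245): [(25.3144, 20.8402) (6.3409, 28.8278) (0, 30.3989) (0, 0) (32.6505, 0)]  |A|=735.4064
6. ⊥bis P4·P5 via (11.865,31.5): [(25.3144, 20.8402) (6.3409, 28.8278) (5.6013, 29.011) (0, 26.7853) (0, 0) (32.6505, 0)]  |A|=725.286
7. ⊥bis P4·P6 via (14.115,43.715): [(25.3144, 20.8402) (6.3409, 28.8278) (5.6013, 29.011) (0, 26.7853) (0, 0) (32.6505, 0)]  |A|=725.286
8. canonical 6-gon: [(25.3144, 20.8402) (6.3409, 28.8278) (5.6013, 29.011) (0, 26.7853) (0, 0) (32.6505, 0)]
9. shoelace: 725.286

Area of P4's cell: 725.2860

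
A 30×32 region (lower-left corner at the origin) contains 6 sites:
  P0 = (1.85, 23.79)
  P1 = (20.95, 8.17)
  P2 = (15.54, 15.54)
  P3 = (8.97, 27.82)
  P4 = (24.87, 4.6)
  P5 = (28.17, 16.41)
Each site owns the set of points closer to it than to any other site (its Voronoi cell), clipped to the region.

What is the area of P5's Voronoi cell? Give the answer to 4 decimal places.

Area of P5's cell: 165.4125

1. box [0,30]×[0,32]: [(0, 0) (30, 0) (30, 32) (0, 32)]
2. ⊥bis P5·P0 via (15.01,20.1): [(9.3741, 0) (30, 0) (30, 32) (18.3467, 32)]  |A|=516.4678
3. ⊥bis P5·P1 via (24.56,12.29): [(15.1356, 20.5478) (30, 7.5234) (30, 32) (18.3467, 32)]  |A|=248.6433
4. ⊥bis P5·P2 via (21.855,15.975): [(21.9514, 14.5757) (30, 7.5234) (30, 32) (20.7511, 32)]  |A|=179.0788
5. ⊥bis P5·P3 via (18.57,22.115): [(21.1348, 26.4308) (21.9514, 14.5757) (30, 7.5234) (30, 32) (24.4444, 32)]  |A|=168.7947
6. ⊥bis P5·P4 via (26.52,10.505): [(21.1348, 26.4308) (21.9514, 14.5757) (26.6333, 10.4733) (30, 9.5326) (30, 32) (24.4444, 32)]  |A|=165.4125
7. canonical 6-gon: [(21.1348, 26.4308) (21.9514, 14.5757) (26.6333, 10.4733) (30, 9.5326) (30, 32) (24.4444, 32)]
8. shoelace: 165.4125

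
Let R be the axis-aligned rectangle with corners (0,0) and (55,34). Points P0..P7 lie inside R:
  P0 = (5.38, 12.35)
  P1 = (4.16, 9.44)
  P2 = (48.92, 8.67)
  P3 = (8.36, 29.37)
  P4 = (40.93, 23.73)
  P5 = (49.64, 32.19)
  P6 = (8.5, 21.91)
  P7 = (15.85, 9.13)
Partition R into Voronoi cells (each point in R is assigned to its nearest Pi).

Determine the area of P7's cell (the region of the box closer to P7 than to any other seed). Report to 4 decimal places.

Area of P7's cell: 390.9824

1. box [0,55]×[0,34]: [(0, 0) (55, 0) (55, 34) (0, 34)]
2. ⊥bis P7·P0 via (10.615,10.74): [(7.312, 0) (55, 0) (55, 34) (17.7685, 34)]  |A|=1443.632
3. ⊥bis P7·P1 via (10.005,9.285): [(9.9897, 8.7067) (9.7588, 0) (55, 0) (55, 34) (17.7685, 34)]  |A|=1432.9802
4. ⊥bis P7·P2 via (32.385,8.9): [(9.9897, 8.7067) (9.7588, 0) (32.2612, 0) (32.7341, 34) (17.7685, 34)]  |A|=667.901
5. ⊥bis P7·P3 via (12.105,19.25): [(13.377, 19.7207) (9.9897, 8.7067) (9.7588, 0) (32.2612, 0) (32.6346, 26.8472)]  |A|=492.5329
6. ⊥bis P7·P4 via (28.39,16.43): [(24.1529, 23.7085) (13.377, 19.7207) (9.9897, 8.7067) (9.7588, 0) (32.2612, 0) (32.3941, 9.5518)]  |A|=419.5633
7. ⊥bis P7·P5 via (32.745,20.66): [(24.1529, 23.7085) (13.377, 19.7207) (9.9897, 8.7067) (9.7588, 0) (32.2612, 0) (32.3941, 9.5518)]  |A|=419.5633
8. ⊥bis P7·P6 via (12.175,15.52): [(24.7198, 22.7347) (12.0657, 15.4572) (9.9897, 8.7067) (9.7588, 0) (32.2612, 0) (32.3941, 9.5518)]  |A|=390.9824
9. canonical 6-gon: [(24.7198, 22.7347) (12.0657, 15.4572) (9.9897, 8.7067) (9.7588, 0) (32.2612, 0) (32.3941, 9.5518)]
10. shoelace: 390.9824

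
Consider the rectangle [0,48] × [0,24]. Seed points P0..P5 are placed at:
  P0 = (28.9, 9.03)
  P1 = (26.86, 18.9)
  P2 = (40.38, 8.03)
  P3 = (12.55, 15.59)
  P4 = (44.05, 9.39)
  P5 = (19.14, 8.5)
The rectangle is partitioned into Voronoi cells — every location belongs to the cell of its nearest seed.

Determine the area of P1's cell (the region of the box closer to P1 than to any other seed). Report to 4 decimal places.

1. box [0,48]×[0,24]: [(0, 0) (48, 0) (48, 24) (0, 24)]
2. ⊥bis P1·P0 via (27.88,13.965): [(0, 8.2026) (48, 18.1235) (48, 24) (0, 24)]  |A|=520.1734
3. ⊥bis P1·P2 via (33.62,13.465): [(0, 8.2026) (35.2461, 15.4875) (42.0901, 24) (0, 24)]  |A|=457.5451
4. ⊥bis P1·P3 via (19.705,17.245): [(20.8021, 12.5021) (35.2461, 15.4875) (42.0901, 24) (18.1425, 24)]  |A|=188.9349
5. ⊥bis P1·P4 via (35.455,14.145): [(20.8021, 12.5021) (35.2461, 15.4875) (38.2972, 19.2824) (40.9071, 24) (18.1425, 24)]  |A|=186.1444
6. ⊥bis P1·P5 via (23,13.7): [(20.0119, 15.9181) (23.7836, 13.1183) (35.2461, 15.4875) (38.2972, 19.2824) (40.9071, 24) (18.1425, 24)]  |A|=180.8085
7. canonical 6-gon: [(20.0119, 15.9181) (23.7836, 13.1183) (35.2461, 15.4875) (38.2972, 19.2824) (40.9071, 24) (18.1425, 24)]
8. shoelace: 180.8085

Area of P1's cell: 180.8085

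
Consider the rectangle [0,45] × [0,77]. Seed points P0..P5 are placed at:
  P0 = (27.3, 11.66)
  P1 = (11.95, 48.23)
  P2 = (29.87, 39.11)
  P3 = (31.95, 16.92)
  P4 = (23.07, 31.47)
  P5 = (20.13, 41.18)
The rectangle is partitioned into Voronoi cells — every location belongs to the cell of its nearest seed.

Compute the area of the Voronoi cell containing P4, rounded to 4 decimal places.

1. box [0,45]×[0,77]: [(0, 0) (45, 0) (45, 77) (0, 77)]
2. ⊥bis P4·P0 via (25.185,21.565): [(0, 16.1873) (45, 25.7961) (45, 77) (0, 77)]  |A|=2520.3746
3. ⊥bis P4·P1 via (17.51,39.85): [(0, 28.2324) (0, 16.1873) (45, 25.7961) (45, 58.0892)]  |A|=997.61
4. ⊥bis P4·P2 via (26.47,35.29): [(19.7081, 41.3084) (0, 28.2324) (0, 16.1873) (38.6582, 24.4419)]  |A|=522.9201
5. ⊥bis P4·P3 via (27.51,24.195): [(34.2879, 28.3316) (19.7081, 41.3084) (0, 28.2324) (0, 16.1873) (22.1329, 20.9133)]  |A|=483.0702
6. ⊥bis P4·P5 via (21.6,36.325): [(34.2879, 28.3316) (24.3661, 37.1625) (4.3042, 31.0882) (0, 28.2324) (0, 16.1873) (22.1329, 20.9133)]  |A|=427.3357
7. canonical 6-gon: [(34.2879, 28.3316) (24.3661, 37.1625) (4.3042, 31.0882) (0, 28.2324) (0, 16.1873) (22.1329, 20.9133)]
8. shoelace: 427.3357

Area of P4's cell: 427.3357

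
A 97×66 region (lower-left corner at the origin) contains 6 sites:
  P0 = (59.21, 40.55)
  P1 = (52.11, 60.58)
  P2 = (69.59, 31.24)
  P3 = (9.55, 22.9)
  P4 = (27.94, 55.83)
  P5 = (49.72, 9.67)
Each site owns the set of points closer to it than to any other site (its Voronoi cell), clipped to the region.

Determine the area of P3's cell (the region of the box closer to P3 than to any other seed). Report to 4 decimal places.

1. box [0,97]×[0,66]: [(0, 0) (97, 0) (97, 66) (0, 66)]
2. ⊥bis P3·P0 via (34.38,31.725): [(0, 0) (45.6556, 0) (22.1981, 66) (0, 66)]  |A|=2239.1717
3. ⊥bis P3·P1 via (30.83,41.74): [(0, 0) (45.6556, 0) (30.8141, 41.7579) (9.3517, 66) (0, 66)]  |A|=2083.46
4. ⊥bis P3·P2 via (39.57,27.07): [(0, 0) (43.3302, 0) (41.8383, 10.7403) (30.8141, 41.7579) (9.3517, 66) (0, 66)]  |A|=2070.9724
5. ⊥bis P3·P4 via (18.745,39.365): [(0, 49.8333) (0, 0) (43.3302, 0) (41.8383, 10.7403) (34.864, 30.3632)]  |A|=1549.3318
6. ⊥bis P3·P5 via (29.635,16.285): [(34.3637, 30.6426) (0, 49.8333) (0, 0) (24.2715, 0)]  |A|=1228.0995
7. canonical 4-gon: [(34.3637, 30.6426) (0, 49.8333) (0, 0) (24.2715, 0)]
8. shoelace: 1228.0995

Area of P3's cell: 1228.0995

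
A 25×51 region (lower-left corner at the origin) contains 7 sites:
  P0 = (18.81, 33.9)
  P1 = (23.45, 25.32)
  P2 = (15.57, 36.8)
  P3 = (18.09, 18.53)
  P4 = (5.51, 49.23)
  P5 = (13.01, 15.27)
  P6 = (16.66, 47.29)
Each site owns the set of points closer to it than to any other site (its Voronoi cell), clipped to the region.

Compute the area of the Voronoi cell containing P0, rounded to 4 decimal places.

1. box [0,25]×[0,51]: [(0, 0) (25, 0) (25, 51) (0, 51)]
2. ⊥bis P0·P1 via (21.13,29.61): [(0, 18.1831) (25, 31.7029) (25, 51) (0, 51)]  |A|=651.426
3. ⊥bis P0·P2 via (17.19,35.35): [(3.5362, 20.0954) (25, 31.7029) (25, 44.0757)]  |A|=132.7836
4. ⊥bis P0·P3 via (18.45,26.215): [(9.3933, 26.6393) (15.139, 26.3701) (25, 31.7029) (25, 44.0757)]  |A|=113.196
5. ⊥bis P0·P4 via (12.16,41.565): [(9.3933, 26.6393) (15.139, 26.3701) (25, 31.7029) (25, 44.0757)]  |A|=113.196
6. ⊥bis P0·P5 via (15.91,24.585): [(9.3933, 26.6393) (15.139, 26.3701) (25, 31.7029) (25, 44.0757)]  |A|=113.196
7. ⊥bis P0·P6 via (17.735,40.595): [(22.5811, 41.3731) (9.3933, 26.6393) (15.139, 26.3701) (25, 31.7029) (25, 41.7615)]  |A|=110.3972
8. canonical 5-gon: [(22.5811, 41.3731) (9.3933, 26.6393) (15.139, 26.3701) (25, 31.7029) (25, 41.7615)]
9. shoelace: 110.3972

Area of P0's cell: 110.3972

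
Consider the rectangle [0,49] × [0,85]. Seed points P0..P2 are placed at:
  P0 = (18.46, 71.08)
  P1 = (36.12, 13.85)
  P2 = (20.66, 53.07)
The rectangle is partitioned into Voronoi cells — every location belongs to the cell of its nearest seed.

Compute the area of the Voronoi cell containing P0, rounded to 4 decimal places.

1. box [0,49]×[0,85]: [(0, 0) (49, 0) (49, 85) (0, 85)]
2. ⊥bis P0·P1 via (27.29,42.465): [(0, 34.0439) (49, 49.1643) (49, 85) (0, 85)]  |A|=2126.4009
3. ⊥bis P0·P2 via (19.56,62.075): [(0, 59.6857) (49, 65.6712) (49, 85) (0, 85)]  |A|=1093.7563
4. canonical 4-gon: [(0, 59.6857) (49, 65.6712) (49, 85) (0, 85)]
5. shoelace: 1093.7563

Area of P0's cell: 1093.7563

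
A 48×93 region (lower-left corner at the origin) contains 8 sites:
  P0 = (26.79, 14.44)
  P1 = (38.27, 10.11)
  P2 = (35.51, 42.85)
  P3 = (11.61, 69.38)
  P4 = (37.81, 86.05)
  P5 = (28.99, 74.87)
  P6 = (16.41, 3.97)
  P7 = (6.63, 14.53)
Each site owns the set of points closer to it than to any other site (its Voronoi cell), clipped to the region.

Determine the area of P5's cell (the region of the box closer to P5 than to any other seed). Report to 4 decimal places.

Area of P5's cell: 600.3863

1. box [0,48]×[0,93]: [(0, 0) (48, 0) (48, 93) (0, 93)]
2. ⊥bis P5·P0 via (27.89,44.655): [(0, 45.6704) (48, 43.9229) (48, 93) (0, 93)]  |A|=2313.7623
3. ⊥bis P5·P1 via (33.63,42.49): [(0, 45.6704) (44.5147, 44.0498) (48, 44.5492) (48, 93) (0, 93)]  |A|=2312.6709
4. ⊥bis P5·P2 via (32.25,58.86): [(0, 52.2932) (48, 62.0671) (48, 93) (0, 93)]  |A|=1719.3546
5. ⊥bis P5·P3 via (20.3,72.125): [(24.9591, 57.3754) (48, 62.0671) (48, 93) (13.706, 93)]  |A|=967.2162
6. ⊥bis P5·P4 via (33.4,80.46): [(24.9591, 57.3754) (48, 62.0671) (48, 68.9419) (17.5046, 93) (13.706, 93)]  |A|=600.3863
7. ⊥bis P5·P6 via (22.7,39.42): [(24.9591, 57.3754) (48, 62.0671) (48, 68.9419) (17.5046, 93) (13.706, 93)]  |A|=600.3863
8. ⊥bis P5·P7 via (17.81,44.7): [(24.9591, 57.3754) (48, 62.0671) (48, 68.9419) (17.5046, 93) (13.706, 93)]  |A|=600.3863
9. canonical 5-gon: [(24.9591, 57.3754) (48, 62.0671) (48, 68.9419) (17.5046, 93) (13.706, 93)]
10. shoelace: 600.3863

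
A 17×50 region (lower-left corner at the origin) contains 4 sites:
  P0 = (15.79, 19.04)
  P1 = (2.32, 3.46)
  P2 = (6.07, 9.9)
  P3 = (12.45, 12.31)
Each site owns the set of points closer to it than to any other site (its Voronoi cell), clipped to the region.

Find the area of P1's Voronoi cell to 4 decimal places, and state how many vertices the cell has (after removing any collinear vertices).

Area of P1's cell: 70.3119 (4 vertices)

1. box [0,17]×[0,50]: [(0, 0) (17, 0) (17, 50) (0, 50)]
2. ⊥bis P1·P0 via (9.055,11.25): [(0, 19.0787) (0, 0) (17, 0) (17, 4.381)]  |A|=199.4072
3. ⊥bis P1·P2 via (4.195,6.68): [(0, 9.1227) (0, 0) (15.6668, 0)]  |A|=71.462
4. ⊥bis P1·P3 via (7.385,7.885): [(12.8311, 1.6512) (0, 9.1227) (0, 0) (14.2737, 0)]  |A|=70.3119
5. canonical 4-gon: [(12.8311, 1.6512) (0, 9.1227) (0, 0) (14.2737, 0)]
6. shoelace: 70.3119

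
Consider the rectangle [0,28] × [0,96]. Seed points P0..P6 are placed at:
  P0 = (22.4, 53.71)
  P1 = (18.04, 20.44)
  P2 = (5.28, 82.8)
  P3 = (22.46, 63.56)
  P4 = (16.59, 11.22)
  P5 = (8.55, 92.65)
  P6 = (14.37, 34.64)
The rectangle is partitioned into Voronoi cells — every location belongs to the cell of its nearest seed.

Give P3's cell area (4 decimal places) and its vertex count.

Area of P3's cell: 405.5170 (5 vertices)

1. box [0,28]×[0,96]: [(0, 0) (28, 0) (28, 96) (0, 96)]
2. ⊥bis P3·P0 via (22.43,58.635): [(0, 58.7716) (28, 58.6011) (28, 96) (0, 96)]  |A|=1044.7822
3. ⊥bis P3·P1 via (20.25,42): [(0, 58.7716) (28, 58.6011) (28, 96) (0, 96)]  |A|=1044.7822
4. ⊥bis P3·P2 via (13.87,73.18): [(0, 60.795) (0, 58.7716) (28, 58.6011) (28, 85.7971)]  |A|=409.0725
5. ⊥bis P3·P4 via (19.525,37.39): [(0, 60.795) (0, 58.7716) (28, 58.6011) (28, 85.7971)]  |A|=409.0725
6. ⊥bis P3·P5 via (15.505,78.105): [(23.8594, 82.0998) (0, 60.795) (0, 58.7716) (28, 58.6011) (28, 84.0797)]  |A|=405.517
7. ⊥bis P3·P6 via (18.415,49.1): [(23.8594, 82.0998) (0, 60.795) (0, 58.7716) (28, 58.6011) (28, 84.0797)]  |A|=405.517
8. canonical 5-gon: [(23.8594, 82.0998) (0, 60.795) (0, 58.7716) (28, 58.6011) (28, 84.0797)]
9. shoelace: 405.517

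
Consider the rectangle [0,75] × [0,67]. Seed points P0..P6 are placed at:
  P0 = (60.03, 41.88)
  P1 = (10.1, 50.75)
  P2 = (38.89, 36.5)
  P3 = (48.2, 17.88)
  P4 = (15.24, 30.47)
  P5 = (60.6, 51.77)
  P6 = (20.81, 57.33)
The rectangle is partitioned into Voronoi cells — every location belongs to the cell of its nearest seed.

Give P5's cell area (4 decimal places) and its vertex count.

Area of P5's cell: 646.6476 (5 vertices)

1. box [0,75]×[0,67]: [(0, 0) (75, 0) (75, 67) (0, 67)]
2. ⊥bis P5·P0 via (60.315,46.825): [(0, 50.3012) (75, 45.9786) (75, 67) (0, 67)]  |A|=1414.5061
3. ⊥bis P5·P1 via (35.35,51.26): [(35.4106, 48.2603) (75, 45.9786) (75, 67) (35.0321, 67)]  |A|=790.6041
4. ⊥bis P5·P2 via (49.745,44.135): [(35.0726, 64.9954) (47.3264, 47.5736) (75, 45.9786) (75, 67) (35.0321, 67)]  |A|=691.014
5. ⊥bis P5·P3 via (54.4,34.825): [(35.0726, 64.9954) (47.3264, 47.5736) (75, 45.9786) (75, 67) (35.0321, 67)]  |A|=691.014
6. ⊥bis P5·P4 via (37.92,41.12): [(35.0726, 64.9954) (47.3264, 47.5736) (75, 45.9786) (75, 67) (35.0321, 67)]  |A|=691.014
7. ⊥bis P5·P6 via (40.705,54.55): [(40.9892, 56.5836) (47.3264, 47.5736) (75, 45.9786) (75, 67) (42.4447, 67)]  |A|=646.6476
8. canonical 5-gon: [(40.9892, 56.5836) (47.3264, 47.5736) (75, 45.9786) (75, 67) (42.4447, 67)]
9. shoelace: 646.6476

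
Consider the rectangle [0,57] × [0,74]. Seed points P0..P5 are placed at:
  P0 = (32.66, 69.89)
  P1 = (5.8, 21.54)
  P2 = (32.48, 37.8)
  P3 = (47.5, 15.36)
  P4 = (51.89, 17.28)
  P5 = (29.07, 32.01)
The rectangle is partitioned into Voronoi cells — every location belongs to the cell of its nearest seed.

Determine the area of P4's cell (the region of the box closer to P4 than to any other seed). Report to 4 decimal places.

Area of P4's cell: 272.0046

1. box [0,57]×[0,74]: [(0, 0) (57, 0) (57, 74) (0, 74)]
2. ⊥bis P4·P0 via (42.275,43.585): [(0, 28.1326) (0, 0) (57, 0) (57, 48.9673)]  |A|=2197.3479
3. ⊥bis P4·P1 via (28.845,19.41): [(30.688, 39.3497) (27.051, 0) (57, 0) (57, 48.9673)]  |A|=1233.4567
4. ⊥bis P4·P2 via (42.185,27.54): [(28.3904, 14.4916) (27.051, 0) (57, 0) (57, 41.5536)]  |A|=811.4206
5. ⊥bis P4·P3 via (49.695,16.32): [(44.0262, 29.2816) (56.8327, 0) (57, 0) (57, 41.5536)]  |A|=272.0046
6. ⊥bis P4·P5 via (40.48,24.645): [(44.0262, 29.2816) (56.8327, 0) (57, 0) (57, 41.5536)]  |A|=272.0046
7. canonical 4-gon: [(44.0262, 29.2816) (56.8327, 0) (57, 0) (57, 41.5536)]
8. shoelace: 272.0046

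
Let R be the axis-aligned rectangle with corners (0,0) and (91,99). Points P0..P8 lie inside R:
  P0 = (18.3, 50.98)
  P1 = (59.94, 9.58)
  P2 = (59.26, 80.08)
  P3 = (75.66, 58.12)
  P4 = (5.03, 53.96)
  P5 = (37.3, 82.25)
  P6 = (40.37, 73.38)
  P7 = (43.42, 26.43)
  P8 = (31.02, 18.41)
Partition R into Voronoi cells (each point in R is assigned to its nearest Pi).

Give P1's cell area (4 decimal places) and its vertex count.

1. box [0,91]×[0,99]: [(0, 0) (91, 0) (91, 99) (0, 99)]
2. ⊥bis P1·P0 via (39.12,30.28): [(9.0145, 0) (91, 0) (91, 82.4608)]  |A|=3380.292
3. ⊥bis P1·P2 via (59.6,44.83): [(53.5279, 44.7714) (9.0145, 0) (91, 0) (91, 45.1329)]  |A|=2680.915
4. ⊥bis P1·P3 via (67.8,33.85): [(48.7903, 40.0064) (9.0145, 0) (91, 0) (91, 26.3365)]  |A|=2195.7999
5. ⊥bis P1·P4 via (32.485,31.77): [(48.7903, 40.0064) (9.0145, 0) (91, 0) (91, 26.3365)]  |A|=2195.7999
6. ⊥bis P1·P5 via (48.62,45.915): [(48.7903, 40.0064) (9.0145, 0) (91, 0) (91, 26.3365)]  |A|=2195.7999
7. ⊥bis P1·P6 via (50.155,41.48): [(48.7903, 40.0064) (9.0145, 0) (91, 0) (91, 26.3365)]  |A|=2195.7999
8. ⊥bis P1·P7 via (51.68,18.005): [(67.8312, 33.8399) (33.3153, 0) (91, 0) (91, 26.3365)]  |A|=1281.1142
9. ⊥bis P1·P8 via (45.48,13.995): [(67.8312, 33.8399) (44.5786, 11.0427) (41.207, 0) (91, 0) (91, 26.3365)]  |A|=1237.5419
10. canonical 5-gon: [(67.8312, 33.8399) (44.5786, 11.0427) (41.207, 0) (91, 0) (91, 26.3365)]
11. shoelace: 1237.5419

Area of P1's cell: 1237.5419 (5 vertices)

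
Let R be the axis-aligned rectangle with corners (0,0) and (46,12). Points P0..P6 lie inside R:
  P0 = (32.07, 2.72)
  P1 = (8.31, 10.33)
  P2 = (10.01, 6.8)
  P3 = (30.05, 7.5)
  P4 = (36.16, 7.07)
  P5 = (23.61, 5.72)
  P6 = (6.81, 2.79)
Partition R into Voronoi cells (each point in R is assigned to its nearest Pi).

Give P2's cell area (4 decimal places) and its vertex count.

Area of P2's cell: 75.7247 (5 vertices)

1. box [0,46]×[0,12]: [(0, 0) (46, 0) (46, 12) (0, 12)]
2. ⊥bis P2·P0 via (21.04,4.76): [(0, 0) (20.1596, 0) (22.379, 12) (0, 12)]  |A|=255.2321
3. ⊥bis P2·P1 via (9.16,8.565): [(0, 4.1537) (0, 0) (20.1596, 0) (22.379, 12) (16.2927, 12)]  |A|=191.3132
4. ⊥bis P2·P3 via (20.03,7.15): [(0, 4.1537) (0, 0) (20.1596, 0) (20.2607, 0.5463) (19.8606, 12) (16.2927, 12)]  |A|=176.8904
5. ⊥bis P2·P4 via (23.085,6.935): [(0, 4.1537) (0, 0) (20.1596, 0) (20.2607, 0.5463) (19.8606, 12) (16.2927, 12)]  |A|=176.8904
6. ⊥bis P2·P5 via (16.81,6.26): [(0, 4.1537) (0, 0) (16.3129, 0) (17.2658, 12) (16.2927, 12)]  |A|=137.5534
7. ⊥bis P2·P6 via (8.41,4.795): [(5.746, 6.9209) (14.4187, 0) (16.3129, 0) (17.2658, 12) (16.2927, 12)]  |A|=75.7247
8. canonical 5-gon: [(5.746, 6.9209) (14.4187, 0) (16.3129, 0) (17.2658, 12) (16.2927, 12)]
9. shoelace: 75.7247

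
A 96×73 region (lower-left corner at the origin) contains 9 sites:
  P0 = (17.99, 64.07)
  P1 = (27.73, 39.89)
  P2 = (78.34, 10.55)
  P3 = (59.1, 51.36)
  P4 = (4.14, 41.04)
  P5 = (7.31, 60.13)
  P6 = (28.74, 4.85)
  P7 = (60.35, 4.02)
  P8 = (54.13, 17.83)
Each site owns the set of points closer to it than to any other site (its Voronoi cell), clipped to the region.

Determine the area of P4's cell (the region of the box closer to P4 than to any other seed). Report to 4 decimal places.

1. box [0,96]×[0,73]: [(0, 0) (96, 0) (96, 73) (0, 73)]
2. ⊥bis P4·P0 via (11.065,52.555): [(0, 59.2094) (0, 0) (96, 0) (96, 1.476)]  |A|=2912.8972
3. ⊥bis P4·P1 via (15.935,40.465): [(16.3689, 49.3653) (0, 59.2094) (0, 0) (13.9624, 0)]  |A|=829.2236
4. ⊥bis P4·P2 via (41.24,25.795): [(16.3689, 49.3653) (0, 59.2094) (0, 0) (13.9624, 0)]  |A|=829.2236
5. ⊥bis P4·P3 via (31.62,46.2): [(16.3689, 49.3653) (0, 59.2094) (0, 0) (13.9624, 0)]  |A|=829.2236
6. ⊥bis P4·P5 via (5.725,50.585): [(16.3424, 48.8219) (0, 51.5357) (0, 0) (13.9624, 0)]  |A|=761.9426
7. ⊥bis P4·P6 via (16.44,22.945): [(15.0343, 21.9895) (16.3424, 48.8219) (0, 51.5357) (0, 11.77)]  |A|=519.9531
8. ⊥bis P4·P7 via (32.245,22.53): [(15.0343, 21.9895) (16.3424, 48.8219) (0, 51.5357) (0, 11.77)]  |A|=519.9531
9. ⊥bis P4·P8 via (29.135,29.435): [(15.0343, 21.9895) (16.3424, 48.8219) (0, 51.5357) (0, 11.77)]  |A|=519.9531
10. canonical 4-gon: [(15.0343, 21.9895) (16.3424, 48.8219) (0, 51.5357) (0, 11.77)]
11. shoelace: 519.9531

Area of P4's cell: 519.9531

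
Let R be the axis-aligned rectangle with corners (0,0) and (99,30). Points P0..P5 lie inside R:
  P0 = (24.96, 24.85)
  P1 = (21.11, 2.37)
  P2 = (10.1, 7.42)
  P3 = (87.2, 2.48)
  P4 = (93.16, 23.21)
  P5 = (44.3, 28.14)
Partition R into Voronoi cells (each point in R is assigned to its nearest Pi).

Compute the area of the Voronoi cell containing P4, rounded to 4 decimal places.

Area of P4's cell: 465.5565

1. box [0,99]×[0,30]: [(0, 0) (99, 0) (99, 30) (0, 30)]
2. ⊥bis P4·P0 via (59.06,24.03): [(58.4822, 0) (99, 0) (99, 30) (59.2036, 30)]  |A|=1204.7143
3. ⊥bis P4·P1 via (57.135,12.79): [(58.6627, 7.5083) (60.8344, 0) (99, 0) (99, 30) (59.2036, 30)]  |A|=1195.8835
4. ⊥bis P4·P2 via (51.63,15.315): [(58.6627, 7.5083) (60.8344, 0) (99, 0) (99, 30) (59.2036, 30)]  |A|=1195.8835
5. ⊥bis P4·P3 via (90.18,12.845): [(59.0066, 21.8076) (99, 10.3092) (99, 30) (59.2036, 30)]  |A|=556.7666
6. ⊥bis P4·P5 via (68.73,25.675): [(68.0767, 19.1998) (99, 10.3092) (99, 30) (69.1664, 30)]  |A|=465.5565
7. canonical 4-gon: [(68.0767, 19.1998) (99, 10.3092) (99, 30) (69.1664, 30)]
8. shoelace: 465.5565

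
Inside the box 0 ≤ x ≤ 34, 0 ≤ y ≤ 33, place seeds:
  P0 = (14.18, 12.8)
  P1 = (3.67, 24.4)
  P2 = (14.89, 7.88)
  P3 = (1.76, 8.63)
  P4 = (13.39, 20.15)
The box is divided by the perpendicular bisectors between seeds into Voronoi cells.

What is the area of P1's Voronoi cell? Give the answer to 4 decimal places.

1. box [0,34]×[0,33]: [(0, 0) (34, 0) (34, 33) (0, 33)]
2. ⊥bis P1·P0 via (8.925,18.6): [(0, 10.5136) (24.8184, 33) (0, 33)]  |A|=279.0381
3. ⊥bis P1·P2 via (9.28,16.14): [(0, 10.5136) (24.8184, 33) (0, 33)]  |A|=279.0381
4. ⊥bis P1·P3 via (2.715,16.515): [(0, 16.8438) (6.1629, 16.0974) (24.8184, 33) (0, 33)]  |A|=259.5321
5. ⊥bis P1·P4 via (8.53,22.275): [(0, 16.8438) (5.8457, 16.1358) (13.2194, 33) (0, 33)]  |A|=158.6894
6. canonical 4-gon: [(0, 16.8438) (5.8457, 16.1358) (13.2194, 33) (0, 33)]
7. shoelace: 158.6894

Area of P1's cell: 158.6894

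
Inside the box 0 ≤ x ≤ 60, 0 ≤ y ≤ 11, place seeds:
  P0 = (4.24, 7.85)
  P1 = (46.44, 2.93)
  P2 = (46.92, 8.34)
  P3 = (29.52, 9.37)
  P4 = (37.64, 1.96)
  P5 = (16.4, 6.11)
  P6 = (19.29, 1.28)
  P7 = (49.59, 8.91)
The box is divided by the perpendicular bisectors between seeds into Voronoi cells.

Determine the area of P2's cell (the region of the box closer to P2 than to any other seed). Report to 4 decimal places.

Area of P2's cell: 43.2489

1. box [0,60]×[0,11]: [(0, 0) (60, 0) (60, 11) (0, 11)]
2. ⊥bis P2·P0 via (25.58,8.095): [(25.6729, 0) (60, 0) (60, 11) (25.5466, 11)]  |A|=378.2923
3. ⊥bis P2·P1 via (46.68,5.635): [(25.5868, 7.5065) (60, 4.4532) (60, 11) (25.5466, 11)]  |A|=172.8301
4. ⊥bis P2·P3 via (38.22,8.855): [(38.0746, 6.3985) (60, 4.4532) (60, 11) (38.347, 11)]  |A|=121.5888
5. ⊥bis P2·P4 via (42.28,5.15): [(38.3399, 10.881) (41.6391, 6.0823) (60, 4.4532) (60, 11) (38.347, 11)]  |A|=113.558
6. ⊥bis P2·P5 via (31.66,7.225): [(38.3399, 10.881) (41.6391, 6.0823) (60, 4.4532) (60, 11) (38.347, 11)]  |A|=113.558
7. ⊥bis P2·P6 via (33.105,4.81): [(38.3399, 10.881) (41.6391, 6.0823) (60, 4.4532) (60, 11) (38.347, 11)]  |A|=113.558
8. ⊥bis P2·P7 via (48.255,8.625): [(38.3399, 10.881) (41.6391, 6.0823) (48.936, 5.4348) (47.748, 11) (38.347, 11)]  |A|=43.2489
9. canonical 5-gon: [(38.3399, 10.881) (41.6391, 6.0823) (48.936, 5.4348) (47.748, 11) (38.347, 11)]
10. shoelace: 43.2489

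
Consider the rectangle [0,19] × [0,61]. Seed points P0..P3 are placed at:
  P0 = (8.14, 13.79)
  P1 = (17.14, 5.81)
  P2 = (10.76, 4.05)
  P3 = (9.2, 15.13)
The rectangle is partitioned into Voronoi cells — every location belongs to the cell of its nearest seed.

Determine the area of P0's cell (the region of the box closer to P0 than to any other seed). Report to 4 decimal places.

Area of P0's cell: 104.7664

1. box [0,19]×[0,61]: [(0, 0) (19, 0) (19, 61) (0, 61)]
2. ⊥bis P0·P1 via (12.64,9.8): [(0, 0) (3.9507, 0) (19, 16.9729) (19, 61) (0, 61)]  |A|=1031.2843
3. ⊥bis P0·P2 via (9.45,8.92): [(0, 6.378) (12.6145, 9.7712) (19, 16.9729) (19, 61) (0, 61)]  |A|=971.7553
4. ⊥bis P0·P3 via (8.67,14.46): [(0, 21.3184) (0, 6.378) (12.6145, 9.7712) (13.4319, 10.6931)]  |A|=104.7664
5. canonical 4-gon: [(0, 21.3184) (0, 6.378) (12.6145, 9.7712) (13.4319, 10.6931)]
6. shoelace: 104.7664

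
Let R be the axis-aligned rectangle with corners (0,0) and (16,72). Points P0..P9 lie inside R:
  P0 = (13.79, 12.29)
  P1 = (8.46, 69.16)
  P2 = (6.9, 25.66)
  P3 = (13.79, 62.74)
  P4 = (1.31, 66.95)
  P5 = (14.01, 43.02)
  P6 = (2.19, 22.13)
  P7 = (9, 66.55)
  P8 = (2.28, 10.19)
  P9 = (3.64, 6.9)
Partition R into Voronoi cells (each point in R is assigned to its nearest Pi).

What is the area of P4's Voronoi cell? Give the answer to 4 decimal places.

1. box [0,16]×[0,72]: [(0, 0) (16, 0) (16, 72) (0, 72)]
2. ⊥bis P4·P0 via (7.55,39.62): [(0, 37.8962) (16, 41.5493) (16, 72) (0, 72)]  |A|=516.4361
3. ⊥bis P4·P1 via (4.885,68.055): [(0, 37.8962) (13.2703, 40.9261) (3.6656, 72) (0, 72)]  |A|=283.237
4. ⊥bis P4·P2 via (4.105,46.305): [(0, 45.7492) (11.3064, 47.28) (3.6656, 72) (0, 72)]  |A|=193.7078
5. ⊥bis P4·P3 via (7.55,64.845): [(0, 45.7492) (1.1613, 45.9065) (6.677, 62.2572) (3.6656, 72) (0, 72)]  |A|=114.5557
6. ⊥bis P4·P5 via (7.66,54.985): [(0, 50.9197) (3.4745, 52.7637) (6.677, 62.2572) (3.6656, 72) (0, 72)]  |A|=101.7736
7. ⊥bis P4·P6 via (1.75,44.54): [(0, 50.9197) (3.4745, 52.7637) (6.677, 62.2572) (3.6656, 72) (0, 72)]  |A|=101.7736
8. ⊥bis P4·P7 via (5.155,66.75): [(0, 50.9197) (3.4745, 52.7637) (4.6012, 56.1037) (5.1742, 67.1193) (3.6656, 72) (0, 72)]  |A|=92.1034
9. ⊥bis P4·P8 via (1.795,38.57): [(0, 50.9197) (3.4745, 52.7637) (4.6012, 56.1037) (5.1742, 67.1193) (3.6656, 72) (0, 72)]  |A|=92.1034
10. ⊥bis P4·P9 via (2.475,36.925): [(0, 50.9197) (3.4745, 52.7637) (4.6012, 56.1037) (5.1742, 67.1193) (3.6656, 72) (0, 72)]  |A|=92.1034
11. canonical 6-gon: [(0, 50.9197) (3.4745, 52.7637) (4.6012, 56.1037) (5.1742, 67.1193) (3.6656, 72) (0, 72)]
12. shoelace: 92.1034

Area of P4's cell: 92.1034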